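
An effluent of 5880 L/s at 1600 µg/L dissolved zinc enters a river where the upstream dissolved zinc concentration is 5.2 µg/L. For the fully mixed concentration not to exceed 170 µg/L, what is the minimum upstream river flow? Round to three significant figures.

51000 L/s

Set C_mix = 170: (Q·5.200 + 5880·1600) / (Q + 5880) = 170
→ Q = 5880·(1600 − 170)/(170 − 5.200) = 51020 L/s.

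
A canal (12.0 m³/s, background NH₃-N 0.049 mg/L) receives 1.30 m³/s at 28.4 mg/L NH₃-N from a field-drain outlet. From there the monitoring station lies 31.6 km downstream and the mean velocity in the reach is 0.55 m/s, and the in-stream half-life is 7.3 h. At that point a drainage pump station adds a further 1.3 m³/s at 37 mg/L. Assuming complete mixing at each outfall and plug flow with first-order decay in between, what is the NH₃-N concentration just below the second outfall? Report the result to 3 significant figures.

Flow-weighted average: C = (12.00·0.04900 + 1.300·28.40) / 13.30 = 37.51/13.30 = 2.820 mg/L; combined flow 13.30 m³/s.
Travel time t = 31.6·1000 / 0.55 = 57450 s = 15.96 h.
Half-life 7.3 h → k = ln 2 / 7.3 = 0.09495 h⁻¹ = 2.279 d⁻¹.
After decay, C = 2.820 × e^(−kt) = 2.820 × 0.2197 = 0.6197 mg/L.
Second outfall: C = (13.30·0.6197 + 1.300·37.00)/14.60 = 3.859 mg/L.

3.86 mg/L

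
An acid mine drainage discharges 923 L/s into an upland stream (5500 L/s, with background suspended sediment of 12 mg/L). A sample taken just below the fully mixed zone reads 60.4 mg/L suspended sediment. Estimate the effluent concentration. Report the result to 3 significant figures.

349 mg/L

Mass balance: 5500·12.00 + 923.0·Cₑ = 6423·60.40
→ Cₑ = (6423·60.40 − 5500·12.00) / 923.0 = 348.8 mg/L.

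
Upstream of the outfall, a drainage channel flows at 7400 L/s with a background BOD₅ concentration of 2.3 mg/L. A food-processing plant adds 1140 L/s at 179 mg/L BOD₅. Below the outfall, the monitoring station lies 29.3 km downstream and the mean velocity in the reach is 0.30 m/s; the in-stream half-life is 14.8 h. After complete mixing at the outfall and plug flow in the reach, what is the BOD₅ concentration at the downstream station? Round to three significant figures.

Flow-weighted average: C = (7400·2.300 + 1140·179.0) / 8540 = 221100/8540 = 25.89 mg/L.
Travel time t = 29.3·1000 / 0.30 = 97670 s = 27.13 h.
Half-life 14.8 h → k = ln 2 / 14.8 = 0.04683 h⁻¹ = 1.124 d⁻¹.
Applying C = C₀e^(−kt): 25.89 × 0.2807 = 7.266 mg/L.

7.27 mg/L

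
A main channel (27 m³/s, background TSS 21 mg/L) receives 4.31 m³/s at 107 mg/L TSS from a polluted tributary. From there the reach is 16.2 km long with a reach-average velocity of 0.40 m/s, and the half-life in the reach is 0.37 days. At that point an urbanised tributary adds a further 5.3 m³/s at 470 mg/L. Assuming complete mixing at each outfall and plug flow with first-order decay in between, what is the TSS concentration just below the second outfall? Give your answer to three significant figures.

After mixing, C = (27.00·21.00 + 4.310·107.0) / 31.31 = 1028/31.31 = 32.84 mg/L; combined flow 31.31 m³/s.
Travel time t = 16.2·1000 / 0.40 = 40500 s = 11.25 h.
Half-life 0.37 d → k = ln 2 / 0.37 = 1.873 d⁻¹.
Applying C = C₀e^(−kt): 32.84 × 0.4156 = 13.65 mg/L.
Second outfall: C = (31.31·13.65 + 5.300·470.0)/36.61 = 79.71 mg/L.

79.7 mg/L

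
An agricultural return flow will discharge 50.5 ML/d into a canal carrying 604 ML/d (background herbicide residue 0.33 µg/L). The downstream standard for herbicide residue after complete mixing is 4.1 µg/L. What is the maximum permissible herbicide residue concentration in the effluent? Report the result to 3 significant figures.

49.2 µg/L

At the limit, (Qr·Cr + Qe·Cₑ)/(Qr + Qe) = 4.1:
Cₑ = (654.5·4.1 − 604.0·0.3300) / 50.50 = 49.19 µg/L.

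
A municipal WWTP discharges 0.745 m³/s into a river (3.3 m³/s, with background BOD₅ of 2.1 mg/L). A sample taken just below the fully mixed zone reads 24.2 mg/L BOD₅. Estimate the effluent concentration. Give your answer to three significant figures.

Mass balance: 3.300·2.100 + 0.7450·Cₑ = 4.045·24.20
→ Cₑ = (4.045·24.20 − 3.300·2.100) / 0.7450 = 122.1 mg/L.

122 mg/L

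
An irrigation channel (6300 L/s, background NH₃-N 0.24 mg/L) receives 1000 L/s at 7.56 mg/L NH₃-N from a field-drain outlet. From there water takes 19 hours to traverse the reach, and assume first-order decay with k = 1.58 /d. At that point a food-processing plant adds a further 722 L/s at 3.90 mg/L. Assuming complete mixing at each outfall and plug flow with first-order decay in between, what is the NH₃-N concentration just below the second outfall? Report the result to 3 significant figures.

0.675 mg/L

Conservation of mass: C = (6300·0.2400 + 1000·7.560) / 7300 = 9072/7300 = 1.243 mg/L; combined flow 7300 L/s.
First-order decay: C = 1.243·exp(−k·t) = 1.243·0.2863 = 0.3558 mg/L.
At the second outfall, C = (7300·0.3558 + 722.0·3.900) / (7300 + 722.0) = 0.6747 mg/L.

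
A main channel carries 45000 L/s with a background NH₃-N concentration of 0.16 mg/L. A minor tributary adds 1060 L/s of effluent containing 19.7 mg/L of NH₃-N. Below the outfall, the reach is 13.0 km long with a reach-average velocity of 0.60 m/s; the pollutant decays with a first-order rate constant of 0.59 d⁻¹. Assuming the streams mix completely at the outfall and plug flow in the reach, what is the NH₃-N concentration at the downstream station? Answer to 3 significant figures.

0.526 mg/L

Mass balance: C = (45000·0.1600 + 1060·19.70) / 46060 = 28080/46060 = 0.6097 mg/L.
Travel time t = 13.0·1000 / 0.60 = 21670 s = 6.019 h.
Decay over the reach: 0.6097·exp(−kt) = 0.6097·0.8625 = 0.5258 mg/L.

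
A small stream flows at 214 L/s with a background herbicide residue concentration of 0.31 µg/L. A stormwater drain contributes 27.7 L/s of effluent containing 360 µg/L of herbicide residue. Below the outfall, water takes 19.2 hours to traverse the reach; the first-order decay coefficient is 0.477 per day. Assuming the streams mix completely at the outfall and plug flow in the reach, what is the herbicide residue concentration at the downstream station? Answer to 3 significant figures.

28.4 µg/L

Mixed concentration C = ΣQC/ΣQ = (214.0·0.3100 + 27.70·360.0) / 241.7 = 10040/241.7 = 41.53 µg/L.
Decay over the reach: 41.53·exp(−kt) = 41.53·0.6828 = 28.36 µg/L.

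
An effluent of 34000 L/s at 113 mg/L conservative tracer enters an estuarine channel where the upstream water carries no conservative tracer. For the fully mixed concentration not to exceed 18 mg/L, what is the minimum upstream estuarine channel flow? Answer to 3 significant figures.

179000 L/s

Set C_mix = 18: (Q·0 + 34000·113.0) / (Q + 34000) = 18
→ Q = 34000·(113.0 − 18)/(18 − 0) = 179400 L/s.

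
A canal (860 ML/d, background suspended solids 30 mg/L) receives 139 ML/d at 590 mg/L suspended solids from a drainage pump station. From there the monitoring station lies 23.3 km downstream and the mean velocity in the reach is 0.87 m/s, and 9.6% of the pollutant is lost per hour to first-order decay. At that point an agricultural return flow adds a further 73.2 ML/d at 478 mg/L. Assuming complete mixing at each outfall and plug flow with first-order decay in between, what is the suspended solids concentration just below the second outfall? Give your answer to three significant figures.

Mixed concentration C = ΣQC/ΣQ = (860.0·30.00 + 139.0·590.0) / 999.0 = 107800/999.0 = 107.9 mg/L; combined flow 999.0 ML/d.
Travel time t = 23.3·1000 / 0.87 = 26780 s = 7.439 h.
9.6%/h lost → k = −ln(1 − 0.096) = 0.1009 h⁻¹.
First-order decay: C = 107.9·exp(−k·t) = 107.9·0.4720 = 50.93 mg/L.
Second outfall: C = (999.0·50.93 + 73.20·478.0)/1072 = 80.09 mg/L.

80.1 mg/L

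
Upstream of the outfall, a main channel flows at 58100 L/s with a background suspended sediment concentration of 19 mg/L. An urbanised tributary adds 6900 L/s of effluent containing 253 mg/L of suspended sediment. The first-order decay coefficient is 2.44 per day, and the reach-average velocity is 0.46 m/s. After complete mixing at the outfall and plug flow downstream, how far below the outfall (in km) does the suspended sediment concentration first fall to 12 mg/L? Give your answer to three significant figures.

21.1 km

Mixed concentration C = ΣQC/ΣQ = (58100·19.00 + 6900·253.0) / 65000 = 2850000/65000 = 43.84 mg/L.
Set 43.84·exp(−k·t) = 12 → t = ln(43.84/12)/k = 45880 s = 12.74 h.
Distance = v·t = 0.46·45880 = 21100 m = 21.10 km.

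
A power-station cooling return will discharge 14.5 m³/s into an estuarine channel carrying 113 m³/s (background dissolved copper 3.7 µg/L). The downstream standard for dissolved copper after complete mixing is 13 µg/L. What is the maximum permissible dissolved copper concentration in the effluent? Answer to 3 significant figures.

85.5 µg/L

At the limit, (Qr·Cr + Qe·Cₑ)/(Qr + Qe) = 13:
Cₑ = (127.5·13 − 113.0·3.700) / 14.50 = 85.48 µg/L.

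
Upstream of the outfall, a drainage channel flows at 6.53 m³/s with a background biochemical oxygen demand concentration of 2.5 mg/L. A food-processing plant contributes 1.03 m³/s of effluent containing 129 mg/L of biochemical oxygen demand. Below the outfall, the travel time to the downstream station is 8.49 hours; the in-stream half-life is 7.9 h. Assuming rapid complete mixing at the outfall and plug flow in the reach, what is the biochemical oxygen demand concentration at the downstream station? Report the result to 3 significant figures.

After mixing, C = (6.530·2.500 + 1.030·129.0) / 7.560 = 149.2/7.560 = 19.73 mg/L.
Half-life 7.9 h → k = ln 2 / 7.9 = 0.08774 h⁻¹ = 2.106 d⁻¹.
Applying C = C₀e^(−kt): 19.73 × 0.4748 = 9.370 mg/L.

9.37 mg/L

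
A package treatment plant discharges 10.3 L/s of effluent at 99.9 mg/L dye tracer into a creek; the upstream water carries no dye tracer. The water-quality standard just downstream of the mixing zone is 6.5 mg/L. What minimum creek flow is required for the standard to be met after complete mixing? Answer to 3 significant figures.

148 L/s

Set C_mix = 6.5: (Q·0 + 10.30·99.90) / (Q + 10.30) = 6.5
→ Q = 10.30·(99.90 − 6.5)/(6.5 − 0) = 148.0 L/s.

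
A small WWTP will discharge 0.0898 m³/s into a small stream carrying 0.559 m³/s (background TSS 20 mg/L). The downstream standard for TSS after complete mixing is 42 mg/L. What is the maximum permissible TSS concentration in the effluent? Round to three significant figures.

179 mg/L

At the limit, (Qr·Cr + Qe·Cₑ)/(Qr + Qe) = 42:
Cₑ = (0.6488·42 − 0.5590·20.00) / 0.08980 = 178.9 mg/L.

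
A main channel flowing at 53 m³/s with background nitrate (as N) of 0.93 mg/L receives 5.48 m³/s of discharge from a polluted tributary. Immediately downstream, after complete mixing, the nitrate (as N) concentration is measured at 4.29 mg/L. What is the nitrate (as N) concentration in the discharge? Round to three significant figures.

Mass balance: 53.00·0.9300 + 5.480·Cₑ = 58.48·4.290
→ Cₑ = (58.48·4.290 − 53.00·0.9300) / 5.480 = 36.79 mg/L.

36.8 mg/L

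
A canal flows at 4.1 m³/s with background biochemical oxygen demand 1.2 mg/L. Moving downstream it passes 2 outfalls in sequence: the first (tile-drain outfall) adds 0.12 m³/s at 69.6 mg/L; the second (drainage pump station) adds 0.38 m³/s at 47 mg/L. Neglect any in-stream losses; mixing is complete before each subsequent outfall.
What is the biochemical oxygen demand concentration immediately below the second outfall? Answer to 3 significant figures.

Below outfall 1: Q → 4.220 m³/s, C = (4.100·1.200 + 0.1200·69.60)/4.220 = 3.145 mg/L.
Below outfall 2: Q → 4.600 m³/s, C = (4.220·3.145 + 0.3800·47.00)/4.600 = 6.768 mg/L.

6.77 mg/L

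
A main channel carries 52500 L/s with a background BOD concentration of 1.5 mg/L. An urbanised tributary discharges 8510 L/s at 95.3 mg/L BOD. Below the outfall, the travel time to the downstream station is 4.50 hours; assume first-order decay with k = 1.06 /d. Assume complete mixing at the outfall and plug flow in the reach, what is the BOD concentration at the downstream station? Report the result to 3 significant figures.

12.0 mg/L

Flow-weighted average: C = (52500·1.500 + 8510·95.30) / 61010 = 889800/61010 = 14.58 mg/L.
Applying C = C₀e^(−kt): 14.58 × 0.8198 = 11.96 mg/L.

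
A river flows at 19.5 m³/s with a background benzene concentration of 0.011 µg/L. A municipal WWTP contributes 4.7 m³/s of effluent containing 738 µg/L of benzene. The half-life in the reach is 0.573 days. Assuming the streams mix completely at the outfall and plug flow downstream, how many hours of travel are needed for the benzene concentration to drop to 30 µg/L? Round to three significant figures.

Mixed concentration C = ΣQC/ΣQ = (19.50·0.01100 + 4.700·738.0) / 24.20 = 3469/24.20 = 143.3 µg/L.
Half-life 0.573 d → k = ln 2 / 0.573 = 1.210 d⁻¹.
143.3·exp(−k·t) = 30 → t = ln(143.3/30)/k = 111700 s = 31.03 h.

31.0 h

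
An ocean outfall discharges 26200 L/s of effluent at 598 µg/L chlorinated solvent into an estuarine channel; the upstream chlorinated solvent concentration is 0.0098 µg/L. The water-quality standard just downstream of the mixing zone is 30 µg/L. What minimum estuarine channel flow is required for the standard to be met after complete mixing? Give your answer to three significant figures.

Set C_mix = 30: (Q·0.009800 + 26200·598.0) / (Q + 26200) = 30
→ Q = 26200·(598.0 − 30)/(30 − 0.009800) = 496200 L/s.

496000 L/s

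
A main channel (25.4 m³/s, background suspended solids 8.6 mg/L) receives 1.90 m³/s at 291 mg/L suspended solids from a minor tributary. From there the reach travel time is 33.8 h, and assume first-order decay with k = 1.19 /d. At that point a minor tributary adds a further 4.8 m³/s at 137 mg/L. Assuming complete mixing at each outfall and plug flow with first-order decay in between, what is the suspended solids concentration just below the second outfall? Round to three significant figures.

After mixing, C = (25.40·8.600 + 1.900·291.0) / 27.30 = 771.3/27.30 = 28.25 mg/L; combined flow 27.30 m³/s.
After decay, C = 28.25 × e^(−kt) = 28.25 × 0.1871 = 5.287 mg/L.
Second outfall: C = (27.30·5.287 + 4.800·137.0)/32.10 = 24.98 mg/L.

25.0 mg/L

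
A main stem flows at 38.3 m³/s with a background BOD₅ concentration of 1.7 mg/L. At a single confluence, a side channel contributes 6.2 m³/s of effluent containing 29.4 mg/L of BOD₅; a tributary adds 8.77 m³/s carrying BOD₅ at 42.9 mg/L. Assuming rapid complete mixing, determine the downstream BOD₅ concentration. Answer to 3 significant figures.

Flow-weighted average: C = (38.30·1.700 + 6.200·29.40 + 8.770·42.90) / 53.27 = 623.6/53.27 = 11.71 mg/L.

11.7 mg/L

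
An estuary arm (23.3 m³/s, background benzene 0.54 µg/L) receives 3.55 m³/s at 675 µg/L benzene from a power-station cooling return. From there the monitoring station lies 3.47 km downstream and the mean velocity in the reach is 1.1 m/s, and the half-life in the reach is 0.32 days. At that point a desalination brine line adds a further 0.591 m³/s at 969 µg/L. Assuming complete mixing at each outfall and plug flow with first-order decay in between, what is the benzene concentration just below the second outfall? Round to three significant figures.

Conservation of mass: C = (23.30·0.5400 + 3.550·675.0) / 26.85 = 2409/26.85 = 89.71 µg/L; combined flow 26.85 m³/s.
Travel time t = 3.47·1000 / 1.1 = 3155 s = 0.8763 h.
Half-life 0.32 d → k = ln 2 / 0.32 = 2.166 d⁻¹.
Decay over the reach: 89.71·exp(−kt) = 89.71·0.9240 = 82.89 µg/L.
Second outfall: C = (26.85·82.89 + 0.5910·969.0)/27.44 = 102.0 µg/L.

102 µg/L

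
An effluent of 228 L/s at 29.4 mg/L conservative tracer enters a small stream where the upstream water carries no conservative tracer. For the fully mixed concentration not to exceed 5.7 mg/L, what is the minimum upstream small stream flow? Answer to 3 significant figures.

948 L/s

Set C_mix = 5.7: (Q·0 + 228.0·29.40) / (Q + 228.0) = 5.7
→ Q = 228.0·(29.40 − 5.7)/(5.7 − 0) = 948.0 L/s.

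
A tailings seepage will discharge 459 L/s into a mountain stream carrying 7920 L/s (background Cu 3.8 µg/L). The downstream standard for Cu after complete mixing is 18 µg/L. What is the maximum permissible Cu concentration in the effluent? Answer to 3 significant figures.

263 µg/L

At the limit, (Qr·Cr + Qe·Cₑ)/(Qr + Qe) = 18:
Cₑ = (8379·18 − 7920·3.800) / 459.0 = 263.0 µg/L.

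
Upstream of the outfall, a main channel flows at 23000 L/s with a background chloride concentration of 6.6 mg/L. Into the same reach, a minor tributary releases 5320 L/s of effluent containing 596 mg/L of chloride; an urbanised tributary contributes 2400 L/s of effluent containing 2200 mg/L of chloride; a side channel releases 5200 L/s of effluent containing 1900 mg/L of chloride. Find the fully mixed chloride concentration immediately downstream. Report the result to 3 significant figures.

515 mg/L

Flow-weighted average: C = (23000·6.600 + 5320·596.0 + 2400·2200 + 5200·1900) / 35920 = 18480000/35920 = 514.5 mg/L.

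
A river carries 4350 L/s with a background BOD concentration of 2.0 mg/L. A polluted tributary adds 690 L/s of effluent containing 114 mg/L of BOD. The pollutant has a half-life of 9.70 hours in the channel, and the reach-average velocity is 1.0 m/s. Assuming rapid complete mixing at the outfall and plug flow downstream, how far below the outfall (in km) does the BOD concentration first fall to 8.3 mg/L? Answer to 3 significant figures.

37.1 km

After mixing, C = (4350·2.000 + 690.0·114.0) / 5040 = 87360/5040 = 17.33 mg/L.
Half-life 9.70 h → k = ln 2 / 9.70 = 0.07146 h⁻¹ = 1.715 d⁻¹.
Set 17.33·exp(−k·t) = 8.3 → t = ln(17.33/8.3)/k = 37100 s = 10.30 h.
Distance = v·t = 1.0·37100 = 37100 m = 37.10 km.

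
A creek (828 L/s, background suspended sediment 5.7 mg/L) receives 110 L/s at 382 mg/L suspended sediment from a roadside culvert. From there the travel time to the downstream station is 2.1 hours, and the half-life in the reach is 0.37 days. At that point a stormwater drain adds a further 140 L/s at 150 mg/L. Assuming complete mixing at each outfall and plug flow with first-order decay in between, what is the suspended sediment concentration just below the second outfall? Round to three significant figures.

56.3 mg/L

After mixing, C = (828.0·5.700 + 110.0·382.0) / 938.0 = 46740/938.0 = 49.83 mg/L; combined flow 938.0 L/s.
Half-life 0.37 d → k = ln 2 / 0.37 = 1.873 d⁻¹.
After decay, C = 49.83 × e^(−kt) = 49.83 × 0.8488 = 42.30 mg/L.
At the second outfall, C = (938.0·42.30 + 140.0·150.0) / (938.0 + 140.0) = 56.28 mg/L.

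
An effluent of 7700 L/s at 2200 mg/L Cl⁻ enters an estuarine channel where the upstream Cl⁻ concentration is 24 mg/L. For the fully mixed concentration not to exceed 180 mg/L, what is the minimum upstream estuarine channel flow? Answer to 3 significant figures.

99700 L/s

Set C_mix = 180: (Q·24.00 + 7700·2200) / (Q + 7700) = 180
→ Q = 7700·(2200 − 180)/(180 − 24.00) = 99710 L/s.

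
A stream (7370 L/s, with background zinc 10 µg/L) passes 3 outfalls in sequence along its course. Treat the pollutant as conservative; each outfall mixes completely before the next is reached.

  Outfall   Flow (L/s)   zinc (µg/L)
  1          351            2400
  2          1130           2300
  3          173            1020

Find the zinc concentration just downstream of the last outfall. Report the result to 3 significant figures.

Outfall 1: combined Q = 7721 L/s; C = (7370·10.00 + 351.0·2400)/7721 = 118.7 µg/L.
Outfall 2: combined Q = 8851 L/s; C = (7721·118.7 + 1130·2300)/8851 = 397.1 µg/L.
Outfall 3: combined Q = 9024 L/s; C = (8851·397.1 + 173.0·1020)/9024 = 409.1 µg/L.

409 µg/L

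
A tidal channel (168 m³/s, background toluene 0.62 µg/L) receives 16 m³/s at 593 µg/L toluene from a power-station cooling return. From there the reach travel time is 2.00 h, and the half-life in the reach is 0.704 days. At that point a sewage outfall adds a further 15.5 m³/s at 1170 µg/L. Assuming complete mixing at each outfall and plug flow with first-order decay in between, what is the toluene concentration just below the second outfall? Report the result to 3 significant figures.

135 µg/L

Conservation of mass: C = (168.0·0.6200 + 16.00·593.0) / 184.0 = 9592/184.0 = 52.13 µg/L; combined flow 184.0 m³/s.
Half-life 0.704 d → k = ln 2 / 0.704 = 0.9846 d⁻¹.
Applying C = C₀e^(−kt): 52.13 × 0.9212 = 48.02 µg/L.
At the second outfall, C = (184.0·48.02 + 15.50·1170) / (184.0 + 15.50) = 135.2 µg/L.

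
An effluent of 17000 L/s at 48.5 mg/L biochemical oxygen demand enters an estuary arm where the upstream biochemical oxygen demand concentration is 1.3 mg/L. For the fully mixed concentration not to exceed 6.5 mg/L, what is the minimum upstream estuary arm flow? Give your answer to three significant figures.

137000 L/s

Set C_mix = 6.5: (Q·1.300 + 17000·48.50) / (Q + 17000) = 6.5
→ Q = 17000·(48.50 − 6.5)/(6.5 − 1.300) = 137300 L/s.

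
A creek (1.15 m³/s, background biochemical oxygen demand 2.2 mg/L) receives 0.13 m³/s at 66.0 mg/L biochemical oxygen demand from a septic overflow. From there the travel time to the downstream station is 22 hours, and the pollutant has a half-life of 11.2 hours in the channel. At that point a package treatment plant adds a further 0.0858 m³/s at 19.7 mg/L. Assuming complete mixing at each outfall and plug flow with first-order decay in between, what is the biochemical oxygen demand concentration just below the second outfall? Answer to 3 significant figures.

3.32 mg/L

After mixing, C = (1.150·2.200 + 0.1300·66.00) / 1.280 = 11.11/1.280 = 8.680 mg/L; combined flow 1.280 m³/s.
Half-life 11.2 h → k = ln 2 / 11.2 = 0.06189 h⁻¹ = 1.485 d⁻¹.
First-order decay: C = 8.680·exp(−k·t) = 8.680·0.2563 = 2.224 mg/L.
At the second outfall, C = (1.280·2.224 + 0.08580·19.70) / (1.280 + 0.08580) = 3.322 mg/L.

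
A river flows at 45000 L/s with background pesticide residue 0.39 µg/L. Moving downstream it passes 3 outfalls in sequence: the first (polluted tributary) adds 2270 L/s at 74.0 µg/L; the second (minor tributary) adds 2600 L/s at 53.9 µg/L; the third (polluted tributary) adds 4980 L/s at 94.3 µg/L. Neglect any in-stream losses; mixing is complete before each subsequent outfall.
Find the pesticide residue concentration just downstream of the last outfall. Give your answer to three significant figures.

14.5 µg/L

Below outfall 1: Q → 47270 L/s, C = (45000·0.3900 + 2270·74.00)/47270 = 3.925 µg/L.
Below outfall 2: Q → 49870 L/s, C = (47270·3.925 + 2600·53.90)/49870 = 6.530 µg/L.
Below outfall 3: Q → 54850 L/s, C = (49870·6.530 + 4980·94.30)/54850 = 14.50 µg/L.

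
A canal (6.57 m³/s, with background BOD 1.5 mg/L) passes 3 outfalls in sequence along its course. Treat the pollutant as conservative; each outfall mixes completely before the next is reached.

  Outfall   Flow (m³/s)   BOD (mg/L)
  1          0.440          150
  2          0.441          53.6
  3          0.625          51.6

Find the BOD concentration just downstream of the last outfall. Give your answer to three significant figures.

16.3 mg/L

Outfall 1: combined Q = 7.010 m³/s; C = (6.570·1.500 + 0.4400·150.0)/7.010 = 10.82 mg/L.
Outfall 2: combined Q = 7.451 m³/s; C = (7.010·10.82 + 0.4410·53.60)/7.451 = 13.35 mg/L.
Outfall 3: combined Q = 8.076 m³/s; C = (7.451·13.35 + 0.6250·51.60)/8.076 = 16.31 mg/L.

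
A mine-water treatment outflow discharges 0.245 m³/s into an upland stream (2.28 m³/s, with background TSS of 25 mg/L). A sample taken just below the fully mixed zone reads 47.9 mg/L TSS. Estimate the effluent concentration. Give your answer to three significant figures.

261 mg/L

Mass balance: 2.280·25.00 + 0.2450·Cₑ = 2.525·47.90
→ Cₑ = (2.525·47.90 − 2.280·25.00) / 0.2450 = 261.0 mg/L.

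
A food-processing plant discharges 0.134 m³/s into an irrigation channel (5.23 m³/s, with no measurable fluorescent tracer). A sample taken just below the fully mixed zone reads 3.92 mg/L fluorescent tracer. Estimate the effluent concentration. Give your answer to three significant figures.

157 mg/L

Mass balance: 5.230·0 + 0.1340·Cₑ = 5.364·3.920
→ Cₑ = (5.364·3.920 − 5.230·0) / 0.1340 = 156.9 mg/L.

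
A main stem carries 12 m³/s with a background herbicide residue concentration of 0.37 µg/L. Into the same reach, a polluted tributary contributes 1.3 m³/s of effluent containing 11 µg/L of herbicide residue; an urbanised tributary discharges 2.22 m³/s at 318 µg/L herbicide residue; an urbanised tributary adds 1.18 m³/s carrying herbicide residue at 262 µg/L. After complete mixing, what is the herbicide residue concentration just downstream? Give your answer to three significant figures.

Flow-weighted average: C = (12.00·0.3700 + 1.300·11.00 + 2.220·318.0 + 1.180·262.0) / 16.70 = 1034/16.70 = 61.91 µg/L.

61.9 µg/L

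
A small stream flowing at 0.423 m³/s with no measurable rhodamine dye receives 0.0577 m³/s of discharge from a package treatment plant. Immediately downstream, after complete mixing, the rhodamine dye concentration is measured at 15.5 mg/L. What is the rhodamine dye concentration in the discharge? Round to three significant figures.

Mass balance: 0.4230·0 + 0.05770·Cₑ = 0.4807·15.50
→ Cₑ = (0.4807·15.50 − 0.4230·0) / 0.05770 = 129.1 mg/L.

129 mg/L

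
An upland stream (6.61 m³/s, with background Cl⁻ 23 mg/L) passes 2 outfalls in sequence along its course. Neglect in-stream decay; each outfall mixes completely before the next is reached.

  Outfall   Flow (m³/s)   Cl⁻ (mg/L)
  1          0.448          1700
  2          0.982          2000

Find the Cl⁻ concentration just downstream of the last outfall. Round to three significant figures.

358 mg/L

After outfall 1: Q = 6.610 + 0.4480 = 7.058 m³/s; C = (6.610·23.00 + 0.4480·1700)/7.058 = 129.4 mg/L.
After outfall 2: Q = 7.058 + 0.9820 = 8.040 m³/s; C = (7.058·129.4 + 0.9820·2000)/8.040 = 357.9 mg/L.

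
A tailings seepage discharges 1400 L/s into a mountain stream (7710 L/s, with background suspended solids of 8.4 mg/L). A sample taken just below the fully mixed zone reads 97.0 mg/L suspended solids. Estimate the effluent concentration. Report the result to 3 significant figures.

Mass balance: 7710·8.400 + 1400·Cₑ = 9110·97.00
→ Cₑ = (9110·97.00 − 7710·8.400) / 1400 = 584.9 mg/L.

585 mg/L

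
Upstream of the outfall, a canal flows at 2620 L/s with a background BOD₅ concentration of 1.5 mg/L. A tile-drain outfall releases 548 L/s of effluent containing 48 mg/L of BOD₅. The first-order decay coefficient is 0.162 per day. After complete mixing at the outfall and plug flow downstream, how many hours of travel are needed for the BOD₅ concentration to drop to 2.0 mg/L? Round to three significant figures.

Mixed concentration C = ΣQC/ΣQ = (2620·1.500 + 548.0·48.00) / 3168 = 30230/3168 = 9.544 mg/L.
9.544·exp(−k·t) = 2.0 → t = ln(9.544/2.0)/k = 833500 s = 231.5 h.

232 h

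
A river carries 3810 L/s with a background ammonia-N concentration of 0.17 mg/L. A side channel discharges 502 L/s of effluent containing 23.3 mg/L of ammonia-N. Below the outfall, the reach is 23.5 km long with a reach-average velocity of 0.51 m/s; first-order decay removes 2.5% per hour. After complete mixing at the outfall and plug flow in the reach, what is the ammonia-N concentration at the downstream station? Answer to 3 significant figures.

2.07 mg/L

After mixing, C = (3810·0.1700 + 502.0·23.30) / 4312 = 12340/4312 = 2.863 mg/L.
Travel time t = 23.5·1000 / 0.51 = 46080 s = 12.80 h.
2.5%/h lost → k = −ln(1 − 0.025) = 0.02532 h⁻¹.
Applying C = C₀e^(−kt): 2.863 × 0.7232 = 2.070 mg/L.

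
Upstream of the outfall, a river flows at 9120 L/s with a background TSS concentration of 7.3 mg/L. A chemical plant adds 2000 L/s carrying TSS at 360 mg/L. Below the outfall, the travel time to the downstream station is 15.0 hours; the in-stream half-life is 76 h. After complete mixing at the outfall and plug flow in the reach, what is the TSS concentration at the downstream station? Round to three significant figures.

61.7 mg/L

Flow-weighted average: C = (9120·7.300 + 2000·360.0) / 11120 = 786600/11120 = 70.74 mg/L.
Half-life 76 h → k = ln 2 / 76 = 0.009120 h⁻¹ = 0.2189 d⁻¹.
Decay over the reach: 70.74·exp(−kt) = 70.74·0.8721 = 61.69 mg/L.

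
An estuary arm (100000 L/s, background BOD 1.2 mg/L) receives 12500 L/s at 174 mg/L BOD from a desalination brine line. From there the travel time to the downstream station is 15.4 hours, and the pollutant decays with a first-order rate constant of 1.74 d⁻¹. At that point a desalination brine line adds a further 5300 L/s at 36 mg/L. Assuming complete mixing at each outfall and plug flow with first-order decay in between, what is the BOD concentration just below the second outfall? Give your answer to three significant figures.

Conservation of mass: C = (100000·1.200 + 12500·174.0) / 112500 = 2295000/112500 = 20.40 mg/L; combined flow 112500 L/s.
First-order decay: C = 20.40·exp(−k·t) = 20.40·0.3274 = 6.679 mg/L.
At the second outfall, C = (112500·6.679 + 5300·36.00) / (112500 + 5300) = 7.999 mg/L.

8.00 mg/L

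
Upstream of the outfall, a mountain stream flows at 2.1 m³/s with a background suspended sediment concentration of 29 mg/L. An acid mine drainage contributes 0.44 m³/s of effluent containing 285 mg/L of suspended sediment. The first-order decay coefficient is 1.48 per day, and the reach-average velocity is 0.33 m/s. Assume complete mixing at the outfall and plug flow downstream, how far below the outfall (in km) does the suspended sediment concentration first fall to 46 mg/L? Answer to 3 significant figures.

Conservation of mass: C = (2.100·29.00 + 0.4400·285.0) / 2.540 = 186.3/2.540 = 73.35 mg/L.
Set 73.35·exp(−k·t) = 46 → t = ln(73.35/46)/k = 27240 s = 7.566 h.
Distance = v·t = 0.33·27240 = 8988 m = 8.988 km.

8.99 km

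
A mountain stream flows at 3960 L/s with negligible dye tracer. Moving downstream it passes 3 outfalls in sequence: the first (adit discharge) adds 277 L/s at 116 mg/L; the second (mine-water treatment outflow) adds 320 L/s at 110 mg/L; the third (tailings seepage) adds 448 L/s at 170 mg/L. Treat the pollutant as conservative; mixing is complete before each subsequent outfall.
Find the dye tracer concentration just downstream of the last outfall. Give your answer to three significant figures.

28.7 mg/L

Below outfall 1: Q → 4237 L/s, C = (3960·0 + 277.0·116.0)/4237 = 7.584 mg/L.
Below outfall 2: Q → 4557 L/s, C = (4237·7.584 + 320.0·110.0)/4557 = 14.78 mg/L.
Below outfall 3: Q → 5005 L/s, C = (4557·14.78 + 448.0·170.0)/5005 = 28.67 mg/L.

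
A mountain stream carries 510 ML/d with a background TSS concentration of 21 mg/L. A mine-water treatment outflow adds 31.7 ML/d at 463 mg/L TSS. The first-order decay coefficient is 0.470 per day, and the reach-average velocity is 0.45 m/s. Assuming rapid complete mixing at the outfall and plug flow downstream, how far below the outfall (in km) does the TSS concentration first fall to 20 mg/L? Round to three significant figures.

After mixing, C = (510.0·21.00 + 31.70·463.0) / 541.7 = 25390/541.7 = 46.87 mg/L.
Set 46.87·exp(−k·t) = 20 → t = ln(46.87/20)/k = 156500 s = 43.48 h.
Distance = v·t = 0.45·156500 = 70440 m = 70.44 km.

70.4 km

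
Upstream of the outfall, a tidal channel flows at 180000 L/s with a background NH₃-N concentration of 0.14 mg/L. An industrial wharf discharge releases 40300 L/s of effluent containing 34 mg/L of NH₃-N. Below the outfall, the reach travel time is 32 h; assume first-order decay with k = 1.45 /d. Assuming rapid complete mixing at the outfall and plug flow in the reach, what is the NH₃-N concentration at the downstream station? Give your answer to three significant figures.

0.916 mg/L

Flow-weighted average: C = (180000·0.1400 + 40300·34.00) / 220300 = 1395000/220300 = 6.334 mg/L.
After decay, C = 6.334 × e^(−kt) = 6.334 × 0.1447 = 0.9163 mg/L.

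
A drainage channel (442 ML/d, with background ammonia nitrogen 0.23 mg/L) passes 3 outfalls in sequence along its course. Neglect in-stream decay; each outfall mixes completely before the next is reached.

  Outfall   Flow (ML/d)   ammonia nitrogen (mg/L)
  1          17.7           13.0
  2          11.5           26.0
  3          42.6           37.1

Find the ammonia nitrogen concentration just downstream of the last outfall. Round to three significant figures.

Outfall 1: combined Q = 459.7 ML/d; C = (442.0·0.2300 + 17.70·13.00)/459.7 = 0.7217 mg/L.
Outfall 2: combined Q = 471.2 ML/d; C = (459.7·0.7217 + 11.50·26.00)/471.2 = 1.339 mg/L.
Outfall 3: combined Q = 513.8 ML/d; C = (471.2·1.339 + 42.60·37.10)/513.8 = 4.304 mg/L.

4.30 mg/L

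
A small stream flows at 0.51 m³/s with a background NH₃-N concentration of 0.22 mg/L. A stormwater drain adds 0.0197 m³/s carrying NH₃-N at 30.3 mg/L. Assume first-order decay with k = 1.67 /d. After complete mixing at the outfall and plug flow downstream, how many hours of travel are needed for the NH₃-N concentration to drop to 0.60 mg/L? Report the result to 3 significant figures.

11.5 h

Mixed concentration C = ΣQC/ΣQ = (0.5100·0.2200 + 0.01970·30.30) / 0.5297 = 0.7091/0.5297 = 1.339 mg/L.
1.339·exp(−k·t) = 0.60 → t = ln(1.339/0.60)/k = 41520 s = 11.53 h.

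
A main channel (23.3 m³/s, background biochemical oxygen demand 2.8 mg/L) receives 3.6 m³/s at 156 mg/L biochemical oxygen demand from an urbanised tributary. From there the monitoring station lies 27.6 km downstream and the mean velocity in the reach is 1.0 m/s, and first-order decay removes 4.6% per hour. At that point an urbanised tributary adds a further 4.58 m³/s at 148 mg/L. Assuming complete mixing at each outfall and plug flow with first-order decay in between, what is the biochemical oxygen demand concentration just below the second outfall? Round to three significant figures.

35.4 mg/L

Flow-weighted average: C = (23.30·2.800 + 3.600·156.0) / 26.90 = 626.8/26.90 = 23.30 mg/L; combined flow 26.90 m³/s.
Travel time t = 27.6·1000 / 1.0 = 27600 s = 7.667 h.
4.6%/h lost → k = −ln(1 − 0.046) = 0.04709 h⁻¹.
First-order decay: C = 23.30·exp(−k·t) = 23.30·0.6970 = 16.24 mg/L.
At the second outfall, C = (26.90·16.24 + 4.580·148.0) / (26.90 + 4.580) = 35.41 mg/L.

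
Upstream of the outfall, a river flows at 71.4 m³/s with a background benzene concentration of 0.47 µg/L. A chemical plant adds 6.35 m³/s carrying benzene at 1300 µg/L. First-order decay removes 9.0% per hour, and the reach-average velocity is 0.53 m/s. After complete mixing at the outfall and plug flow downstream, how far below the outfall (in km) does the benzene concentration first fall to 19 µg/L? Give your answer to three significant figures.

34.9 km

Conservation of mass: C = (71.40·0.4700 + 6.350·1300) / 77.75 = 8289/77.75 = 106.6 µg/L.
9.0%/h lost → k = −ln(1 − 0.09) = 0.09431 h⁻¹.
Set 106.6·exp(−k·t) = 19 → t = ln(106.6/19)/k = 65830 s = 18.29 h.
Distance = v·t = 0.53·65830 = 34890 m = 34.89 km.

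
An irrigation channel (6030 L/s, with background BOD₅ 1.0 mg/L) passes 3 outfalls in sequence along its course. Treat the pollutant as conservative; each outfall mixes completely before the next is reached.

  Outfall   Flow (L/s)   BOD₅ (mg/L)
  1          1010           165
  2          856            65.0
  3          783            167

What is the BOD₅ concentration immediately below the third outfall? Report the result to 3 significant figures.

After outfall 1: Q = 6030 + 1010 = 7040 L/s; C = (6030·1.000 + 1010·165.0)/7040 = 24.53 mg/L.
After outfall 2: Q = 7040 + 856.0 = 7896 L/s; C = (7040·24.53 + 856.0·65.00)/7896 = 28.92 mg/L.
After outfall 3: Q = 7896 + 783.0 = 8679 L/s; C = (7896·28.92 + 783.0·167.0)/8679 = 41.37 mg/L.

41.4 mg/L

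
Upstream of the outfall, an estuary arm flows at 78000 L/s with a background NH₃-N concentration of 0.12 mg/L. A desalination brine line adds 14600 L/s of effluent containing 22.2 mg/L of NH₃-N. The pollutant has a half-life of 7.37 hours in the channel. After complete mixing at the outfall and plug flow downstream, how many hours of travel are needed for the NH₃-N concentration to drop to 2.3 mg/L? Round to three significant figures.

Conservation of mass: C = (78000·0.1200 + 14600·22.20) / 92600 = 333500/92600 = 3.601 mg/L.
Half-life 7.37 h → k = ln 2 / 7.37 = 0.09405 h⁻¹ = 2.257 d⁻¹.
3.601·exp(−k·t) = 2.3 → t = ln(3.601/2.3)/k = 17160 s = 4.768 h.

4.77 h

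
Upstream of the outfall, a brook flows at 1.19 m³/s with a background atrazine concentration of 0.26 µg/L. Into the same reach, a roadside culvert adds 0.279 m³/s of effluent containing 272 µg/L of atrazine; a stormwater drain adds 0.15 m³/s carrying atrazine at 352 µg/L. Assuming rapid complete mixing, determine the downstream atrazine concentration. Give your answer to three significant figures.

Mass balance: C = (1.190·0.2600 + 0.2790·272.0 + 0.1500·352.0) / 1.619 = 129.0/1.619 = 79.68 µg/L.

79.7 µg/L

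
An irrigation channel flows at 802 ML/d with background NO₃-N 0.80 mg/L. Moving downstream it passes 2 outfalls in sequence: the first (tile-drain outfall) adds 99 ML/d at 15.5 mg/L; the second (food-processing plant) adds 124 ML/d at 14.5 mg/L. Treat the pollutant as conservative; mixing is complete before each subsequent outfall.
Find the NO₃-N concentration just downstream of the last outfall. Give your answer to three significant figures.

3.88 mg/L

After outfall 1: Q = 802.0 + 99.00 = 901.0 ML/d; C = (802.0·0.8000 + 99.00·15.50)/901.0 = 2.415 mg/L.
After outfall 2: Q = 901.0 + 124.0 = 1025 ML/d; C = (901.0·2.415 + 124.0·14.50)/1025 = 3.877 mg/L.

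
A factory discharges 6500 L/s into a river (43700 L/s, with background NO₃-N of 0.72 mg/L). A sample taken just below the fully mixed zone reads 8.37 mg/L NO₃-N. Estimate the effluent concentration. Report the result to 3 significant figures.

59.8 mg/L

Mass balance: 43700·0.7200 + 6500·Cₑ = 50200·8.370
→ Cₑ = (50200·8.370 − 43700·0.7200) / 6500 = 59.80 mg/L.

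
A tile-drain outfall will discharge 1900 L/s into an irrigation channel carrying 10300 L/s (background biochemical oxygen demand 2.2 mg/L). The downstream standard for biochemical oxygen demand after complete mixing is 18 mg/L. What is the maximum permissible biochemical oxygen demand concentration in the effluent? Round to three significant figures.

At the limit, (Qr·Cr + Qe·Cₑ)/(Qr + Qe) = 18:
Cₑ = (12200·18 − 10300·2.200) / 1900 = 103.7 mg/L.

104 mg/L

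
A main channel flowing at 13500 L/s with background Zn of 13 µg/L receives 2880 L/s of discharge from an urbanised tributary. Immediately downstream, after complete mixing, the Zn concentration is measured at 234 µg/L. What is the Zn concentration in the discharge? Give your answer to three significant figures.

Mass balance: 13500·13.00 + 2880·Cₑ = 16380·234.0
→ Cₑ = (16380·234.0 − 13500·13.00) / 2880 = 1270 µg/L.

1270 µg/L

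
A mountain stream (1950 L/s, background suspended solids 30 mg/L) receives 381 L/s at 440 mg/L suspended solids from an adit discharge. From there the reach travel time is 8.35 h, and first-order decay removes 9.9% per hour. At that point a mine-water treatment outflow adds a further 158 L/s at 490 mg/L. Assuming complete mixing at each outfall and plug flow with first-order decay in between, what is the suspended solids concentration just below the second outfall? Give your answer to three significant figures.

69.2 mg/L

Mass balance: C = (1950·30.00 + 381.0·440.0) / 2331 = 226100/2331 = 97.01 mg/L; combined flow 2331 L/s.
9.9%/h lost → k = −ln(1 − 0.099) = 0.1043 h⁻¹.
After decay, C = 97.01 × e^(−kt) = 97.01 × 0.4187 = 40.62 mg/L.
At the second outfall, C = (2331·40.62 + 158.0·490.0) / (2331 + 158.0) = 69.15 mg/L.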